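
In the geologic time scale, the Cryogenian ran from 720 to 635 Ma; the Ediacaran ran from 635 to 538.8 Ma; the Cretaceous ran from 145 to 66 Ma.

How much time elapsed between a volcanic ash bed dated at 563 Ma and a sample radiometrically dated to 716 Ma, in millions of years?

153 million years

716 − 563 = 153 million years.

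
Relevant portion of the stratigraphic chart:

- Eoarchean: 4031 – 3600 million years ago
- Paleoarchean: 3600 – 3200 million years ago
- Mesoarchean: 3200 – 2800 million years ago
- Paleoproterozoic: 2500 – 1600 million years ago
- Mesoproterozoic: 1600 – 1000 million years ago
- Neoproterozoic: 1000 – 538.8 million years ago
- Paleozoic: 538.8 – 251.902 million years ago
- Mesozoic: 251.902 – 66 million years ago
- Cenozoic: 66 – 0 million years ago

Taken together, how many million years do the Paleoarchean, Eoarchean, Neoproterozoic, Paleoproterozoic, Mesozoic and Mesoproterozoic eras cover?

2978.102 million years

Each duration: Paleoarchean = 400; Eoarchean = 431; Neoproterozoic = 461.2; Paleoproterozoic = 900; Mesozoic = 185.902; Mesoproterozoic = 600.
Sum: 400 + 431 + 461.2 + 900 + 185.902 + 600 = 2978.102 Myr.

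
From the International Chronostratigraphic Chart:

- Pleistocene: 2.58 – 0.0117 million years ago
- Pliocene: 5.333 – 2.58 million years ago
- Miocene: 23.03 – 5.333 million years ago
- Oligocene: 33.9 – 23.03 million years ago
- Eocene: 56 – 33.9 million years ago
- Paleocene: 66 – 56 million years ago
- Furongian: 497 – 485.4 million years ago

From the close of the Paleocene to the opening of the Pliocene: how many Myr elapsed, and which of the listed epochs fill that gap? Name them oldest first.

50.667 million years; Eocene, Oligocene, Miocene

The Paleocene closes at 56 Ma and the Pliocene opens at 5.333 Ma, so the interval is 56 − 5.333 = 50.667 Myr.
An epoch fits inside if it starts at or after 56 Ma and ends at or before 5.333 Ma; oldest first that gives Eocene, Oligocene, Miocene.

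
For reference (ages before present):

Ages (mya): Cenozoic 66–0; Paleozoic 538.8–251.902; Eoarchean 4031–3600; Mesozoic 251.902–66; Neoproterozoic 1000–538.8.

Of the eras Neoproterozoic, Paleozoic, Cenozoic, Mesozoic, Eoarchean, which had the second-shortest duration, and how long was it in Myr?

Mesozoic, 185.902 million years

Start − end for each: Neoproterozoic 1000 − 538.8 = 461.2; Paleozoic 538.8 − 251.902 = 286.898; Cenozoic 66 − 0 = 66; Mesozoic 251.902 − 66 = 185.902; Eoarchean 4031 − 3600 = 431.
Ranking these from shortest: Cenozoic < Mesozoic < Paleozoic < Eoarchean < Neoproterozoic.
Position 2 in that ranking is Mesozoic, which lasted 185.902 Myr.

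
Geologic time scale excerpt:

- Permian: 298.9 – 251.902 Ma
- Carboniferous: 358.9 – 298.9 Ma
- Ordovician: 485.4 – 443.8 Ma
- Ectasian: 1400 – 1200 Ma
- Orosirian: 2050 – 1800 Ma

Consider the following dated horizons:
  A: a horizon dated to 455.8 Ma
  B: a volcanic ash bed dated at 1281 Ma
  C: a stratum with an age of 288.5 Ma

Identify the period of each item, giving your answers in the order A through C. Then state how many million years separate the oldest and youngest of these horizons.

A: 455.8 Ma lies in 485.4–443.8 Ma, so Ordovician.
B: 1281 Ma lies in 1400–1200 Ma, so Ectasian.
C: 288.5 Ma lies in 298.9–251.902 Ma, so Permian.
Oldest = 1281 Ma, youngest = 288.5 Ma → span 992.5 Myr.

A — Ordovician; B — Ectasian; C — Permian; span 992.5 million years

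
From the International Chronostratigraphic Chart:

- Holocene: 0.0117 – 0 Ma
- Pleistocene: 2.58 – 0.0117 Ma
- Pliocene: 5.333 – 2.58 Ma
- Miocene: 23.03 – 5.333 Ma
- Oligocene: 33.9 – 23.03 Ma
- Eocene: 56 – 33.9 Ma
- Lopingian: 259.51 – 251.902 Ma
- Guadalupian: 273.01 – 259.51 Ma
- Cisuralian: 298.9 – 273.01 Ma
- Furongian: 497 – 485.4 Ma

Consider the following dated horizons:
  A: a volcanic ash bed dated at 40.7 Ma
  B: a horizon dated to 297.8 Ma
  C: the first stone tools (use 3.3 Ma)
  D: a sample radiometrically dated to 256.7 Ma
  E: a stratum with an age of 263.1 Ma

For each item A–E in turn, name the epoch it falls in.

A — Eocene; B — Cisuralian; C — Pliocene; D — Lopingian; E — Guadalupian

A: 40.7 Ma lies in 56–33.9 Ma, so Eocene.
B: 297.8 Ma lies in 298.9–273.01 Ma, so Cisuralian.
C: 3.3 Ma lies in 5.333–2.58 Ma, so Pliocene.
D: 256.7 Ma lies in 259.51–251.902 Ma, so Lopingian.
E: 263.1 Ma lies in 273.01–259.51 Ma, so Guadalupian.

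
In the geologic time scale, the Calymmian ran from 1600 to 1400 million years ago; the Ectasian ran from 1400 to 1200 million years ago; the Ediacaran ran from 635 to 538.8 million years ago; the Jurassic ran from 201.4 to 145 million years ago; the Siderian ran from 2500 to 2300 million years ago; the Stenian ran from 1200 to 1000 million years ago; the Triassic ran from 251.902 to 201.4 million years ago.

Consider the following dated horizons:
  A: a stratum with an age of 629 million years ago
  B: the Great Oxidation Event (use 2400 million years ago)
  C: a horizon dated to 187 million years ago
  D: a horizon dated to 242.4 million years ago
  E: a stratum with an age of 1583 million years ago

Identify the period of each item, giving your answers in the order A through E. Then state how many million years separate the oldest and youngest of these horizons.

Match each age against the start–end ranges in the excerpt: A = 629 Ma → Ediacaran (635–538.8); B = 2400 Ma → Siderian (2500–2300); C = 187 Ma → Jurassic (201.4–145); D = 242.4 Ma → Triassic (251.902–201.4); E = 1583 Ma → Calymmian (1600–1400).
The largest age is 2400 Ma and the smallest is 187 Ma; their difference is 2213 Myr.

A — Ediacaran; B — Siderian; C — Jurassic; D — Triassic; E — Calymmian; span 2213 million years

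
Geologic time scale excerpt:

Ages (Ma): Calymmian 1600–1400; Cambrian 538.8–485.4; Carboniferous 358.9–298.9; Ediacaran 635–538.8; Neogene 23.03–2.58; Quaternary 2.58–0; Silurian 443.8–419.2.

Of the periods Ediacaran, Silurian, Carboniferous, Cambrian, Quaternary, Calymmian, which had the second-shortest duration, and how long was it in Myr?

Silurian, 24.6 million years

Start − end for each: Ediacaran 635 − 538.8 = 96.2; Silurian 443.8 − 419.2 = 24.6; Carboniferous 358.9 − 298.9 = 60; Cambrian 538.8 − 485.4 = 53.4; Quaternary 2.58 − 0 = 2.58; Calymmian 1600 − 1400 = 200.
Ranking these from shortest: Quaternary < Silurian < Cambrian < Carboniferous < Ediacaran < Calymmian.
Position 2 in that ranking is Silurian, which lasted 24.6 Myr.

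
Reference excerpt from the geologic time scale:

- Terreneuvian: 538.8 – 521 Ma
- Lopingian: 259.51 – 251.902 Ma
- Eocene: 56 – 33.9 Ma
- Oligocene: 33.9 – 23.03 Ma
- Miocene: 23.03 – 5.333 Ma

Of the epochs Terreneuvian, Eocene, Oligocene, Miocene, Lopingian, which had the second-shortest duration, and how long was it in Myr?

Oligocene, 10.87 million years

Durations: Terreneuvian 17.8; Eocene 22.1; Oligocene 10.87; Miocene 17.697; Lopingian 7.608 Myr.
Sorted shortest-first: Lopingian (7.608), Oligocene (10.87), Miocene (17.697), Terreneuvian (17.8), Eocene (22.1).
The second shortest is Oligocene at 10.87 Myr.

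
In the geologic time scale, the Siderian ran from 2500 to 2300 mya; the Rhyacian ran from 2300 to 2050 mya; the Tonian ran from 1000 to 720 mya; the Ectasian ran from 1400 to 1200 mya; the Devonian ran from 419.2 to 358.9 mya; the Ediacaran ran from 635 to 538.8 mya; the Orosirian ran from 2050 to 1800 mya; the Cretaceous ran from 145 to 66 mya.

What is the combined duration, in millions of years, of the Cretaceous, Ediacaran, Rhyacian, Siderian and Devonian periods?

Each duration: Cretaceous = 79; Ediacaran = 96.2; Rhyacian = 250; Siderian = 200; Devonian = 60.3.
Sum: 79 + 96.2 + 250 + 200 + 60.3 = 685.5 Myr.

685.5 million years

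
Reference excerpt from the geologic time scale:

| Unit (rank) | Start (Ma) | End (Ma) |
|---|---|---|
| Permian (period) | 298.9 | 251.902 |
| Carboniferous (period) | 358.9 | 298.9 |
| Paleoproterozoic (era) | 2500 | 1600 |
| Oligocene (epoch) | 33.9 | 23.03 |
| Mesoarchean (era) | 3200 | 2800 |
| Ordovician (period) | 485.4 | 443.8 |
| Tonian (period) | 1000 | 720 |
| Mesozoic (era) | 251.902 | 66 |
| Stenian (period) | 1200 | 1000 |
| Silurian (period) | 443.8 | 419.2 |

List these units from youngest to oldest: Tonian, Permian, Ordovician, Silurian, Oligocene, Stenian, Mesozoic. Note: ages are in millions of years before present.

Sorting by start age (ascending Ma, since larger Ma = older): Oligocene start 33.9, Mesozoic start 251.902, Permian start 298.9, Silurian start 443.8, Ordovician start 485.4, Tonian start 1000, Stenian start 1200.

Oligocene, Mesozoic, Permian, Silurian, Ordovician, Tonian, Stenian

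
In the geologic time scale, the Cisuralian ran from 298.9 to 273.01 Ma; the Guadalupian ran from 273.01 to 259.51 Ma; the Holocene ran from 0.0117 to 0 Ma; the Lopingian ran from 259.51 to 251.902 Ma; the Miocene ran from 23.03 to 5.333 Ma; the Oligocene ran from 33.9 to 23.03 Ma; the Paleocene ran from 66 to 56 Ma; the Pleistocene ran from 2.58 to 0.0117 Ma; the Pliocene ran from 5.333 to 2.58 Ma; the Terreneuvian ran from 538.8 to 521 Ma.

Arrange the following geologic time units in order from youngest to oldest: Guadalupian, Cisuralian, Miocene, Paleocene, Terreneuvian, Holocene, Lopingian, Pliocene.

The oldest of these is Terreneuvian (starts 538.8 Ma) and the youngest is Holocene (ends 0 Ma).
In between, by decreasing start age: Cisuralian (298.9), Guadalupian (273.01), Lopingian (259.51), Paleocene (66), Miocene (23.03), Pliocene (5.333).
Listing youngest first means reversing that sequence.

Holocene, Pliocene, Miocene, Paleocene, Lopingian, Guadalupian, Cisuralian, Terreneuvian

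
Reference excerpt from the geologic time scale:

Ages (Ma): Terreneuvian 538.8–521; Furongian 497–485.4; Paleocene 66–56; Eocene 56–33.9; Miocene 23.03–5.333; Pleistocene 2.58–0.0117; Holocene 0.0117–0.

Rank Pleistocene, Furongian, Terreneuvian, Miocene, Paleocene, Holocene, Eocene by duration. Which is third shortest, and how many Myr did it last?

Paleocene, 10 million years

Durations: Pleistocene 2.5683; Furongian 11.6; Terreneuvian 17.8; Miocene 17.697; Paleocene 10; Holocene 0.0117; Eocene 22.1 Myr.
Sorted shortest-first: Holocene (0.0117), Pleistocene (2.5683), Paleocene (10), Furongian (11.6), Miocene (17.697), Terreneuvian (17.8), Eocene (22.1).
The third shortest is Paleocene at 10 Myr.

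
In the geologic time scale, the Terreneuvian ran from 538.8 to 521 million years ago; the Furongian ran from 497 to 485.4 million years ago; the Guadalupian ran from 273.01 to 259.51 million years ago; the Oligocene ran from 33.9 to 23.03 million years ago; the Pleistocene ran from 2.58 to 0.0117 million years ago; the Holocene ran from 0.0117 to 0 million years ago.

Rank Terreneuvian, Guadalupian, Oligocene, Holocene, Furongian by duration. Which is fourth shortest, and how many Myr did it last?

Start − end for each: Terreneuvian 538.8 − 521 = 17.8; Guadalupian 273.01 − 259.51 = 13.5; Oligocene 33.9 − 23.03 = 10.87; Holocene 0.0117 − 0 = 0.0117; Furongian 497 − 485.4 = 11.6.
Ranking these from shortest: Holocene < Oligocene < Furongian < Guadalupian < Terreneuvian.
Position 4 in that ranking is Guadalupian, which lasted 13.5 Myr.

Guadalupian, 13.5 million years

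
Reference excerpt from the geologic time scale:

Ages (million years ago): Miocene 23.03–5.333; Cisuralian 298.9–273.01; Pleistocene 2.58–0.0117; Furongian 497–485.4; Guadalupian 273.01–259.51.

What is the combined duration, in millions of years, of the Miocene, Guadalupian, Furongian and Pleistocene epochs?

45.3653 million years

Each duration: Miocene = 17.697; Guadalupian = 13.5; Furongian = 11.6; Pleistocene = 2.5683.
Sum: 17.697 + 13.5 + 11.6 + 2.5683 = 45.3653 Myr.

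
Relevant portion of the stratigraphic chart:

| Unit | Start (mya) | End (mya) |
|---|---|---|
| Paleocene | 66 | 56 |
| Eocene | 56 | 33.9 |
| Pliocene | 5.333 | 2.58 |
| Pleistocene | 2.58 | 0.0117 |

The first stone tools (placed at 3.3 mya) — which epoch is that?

Pliocene

3.3 Ma lies between 5.333 and 2.58 Ma, so it falls in the Pliocene.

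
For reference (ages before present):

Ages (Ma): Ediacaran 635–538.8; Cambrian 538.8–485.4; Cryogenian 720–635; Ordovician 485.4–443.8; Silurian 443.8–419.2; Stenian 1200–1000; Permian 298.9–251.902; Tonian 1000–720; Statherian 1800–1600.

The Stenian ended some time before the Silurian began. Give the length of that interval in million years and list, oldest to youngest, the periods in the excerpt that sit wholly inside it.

End of Stenian = 1000 Ma; start of Silurian = 443.8 Ma.
Gap = 1000 − 443.8 = 556.2 Myr.
Periods wholly inside 1000–443.8 Ma: Tonian (1000–720), Cryogenian (720–635), Ediacaran (635–538.8), Cambrian (538.8–485.4), Ordovician (485.4–443.8).

556.2 million years; Tonian, Cryogenian, Ediacaran, Cambrian, Ordovician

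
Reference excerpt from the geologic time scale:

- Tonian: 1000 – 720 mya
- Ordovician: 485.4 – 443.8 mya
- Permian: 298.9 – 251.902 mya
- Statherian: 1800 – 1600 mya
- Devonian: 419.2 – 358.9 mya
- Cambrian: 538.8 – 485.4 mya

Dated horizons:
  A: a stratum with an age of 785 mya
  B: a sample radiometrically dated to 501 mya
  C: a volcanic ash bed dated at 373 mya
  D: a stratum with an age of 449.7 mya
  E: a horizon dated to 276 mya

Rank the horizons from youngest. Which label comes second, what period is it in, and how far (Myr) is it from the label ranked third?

C, in the Devonian; 76.7 million years to D

Smaller Ma means younger, so youngest first: E 276 < C 373 < D 449.7 < B 501 < A 785.
Counting 2 along gives C (373 Ma); the excerpt puts that inside the Devonian, 419.2–358.9 Ma.
Next in line is D (449.7 Ma), and 449.7 − 373 = 76.7 Myr.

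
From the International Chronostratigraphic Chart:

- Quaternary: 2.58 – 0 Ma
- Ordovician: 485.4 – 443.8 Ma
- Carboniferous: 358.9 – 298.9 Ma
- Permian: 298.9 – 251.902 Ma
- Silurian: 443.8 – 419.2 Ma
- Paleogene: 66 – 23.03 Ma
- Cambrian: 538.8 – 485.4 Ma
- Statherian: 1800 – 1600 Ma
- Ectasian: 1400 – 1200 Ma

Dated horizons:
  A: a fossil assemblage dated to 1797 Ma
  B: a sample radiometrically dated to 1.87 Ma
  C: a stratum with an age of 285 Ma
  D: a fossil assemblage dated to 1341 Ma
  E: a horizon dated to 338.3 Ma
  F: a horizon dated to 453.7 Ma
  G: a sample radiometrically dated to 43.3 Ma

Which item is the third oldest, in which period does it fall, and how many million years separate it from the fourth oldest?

Larger Ma means older, so oldest first: A 1797 > D 1341 > F 453.7 > E 338.3 > C 285 > G 43.3 > B 1.87.
Counting 3 along gives F (453.7 Ma); the excerpt puts that inside the Ordovician, 485.4–443.8 Ma.
Next in line is E (338.3 Ma), and 453.7 − 338.3 = 115.4 Myr.

F, in the Ordovician; 115.4 million years to E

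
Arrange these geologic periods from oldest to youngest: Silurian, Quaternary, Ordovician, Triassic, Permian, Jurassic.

Group by era (each group listed oldest first) — Paleozoic: Ordovician, Silurian, Permian; Mesozoic: Triassic, Jurassic; Cenozoic: Quaternary. The eras run Paleozoic → Mesozoic → Cenozoic. Concatenating the groups in that era order gives oldest to youngest directly.

Ordovician → Silurian → Permian → Triassic → Jurassic → Quaternary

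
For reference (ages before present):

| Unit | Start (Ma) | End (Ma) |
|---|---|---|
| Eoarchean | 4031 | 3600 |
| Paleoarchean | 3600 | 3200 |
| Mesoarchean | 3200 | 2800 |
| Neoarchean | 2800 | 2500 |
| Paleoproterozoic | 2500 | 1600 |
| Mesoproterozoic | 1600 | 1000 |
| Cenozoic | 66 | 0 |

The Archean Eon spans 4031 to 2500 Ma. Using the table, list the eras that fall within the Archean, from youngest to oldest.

Neoarchean, Mesoarchean, Paleoarchean, Eoarchean

Eras with both bounds inside 4031–2500 Ma: Neoarchean (2800–2500), Mesoarchean (3200–2800), Paleoarchean (3600–3200), Eoarchean (4031–3600).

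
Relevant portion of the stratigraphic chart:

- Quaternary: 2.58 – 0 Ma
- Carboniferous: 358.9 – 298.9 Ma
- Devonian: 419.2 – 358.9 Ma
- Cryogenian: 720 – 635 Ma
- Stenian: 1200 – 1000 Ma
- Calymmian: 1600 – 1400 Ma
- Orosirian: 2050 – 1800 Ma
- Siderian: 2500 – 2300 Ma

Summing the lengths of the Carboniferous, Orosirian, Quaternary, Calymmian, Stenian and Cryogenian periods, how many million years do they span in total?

797.58 million years

Each duration: Carboniferous = 60; Orosirian = 250; Quaternary = 2.58; Calymmian = 200; Stenian = 200; Cryogenian = 85.
Sum: 60 + 250 + 2.58 + 200 + 200 + 85 = 797.58 Myr.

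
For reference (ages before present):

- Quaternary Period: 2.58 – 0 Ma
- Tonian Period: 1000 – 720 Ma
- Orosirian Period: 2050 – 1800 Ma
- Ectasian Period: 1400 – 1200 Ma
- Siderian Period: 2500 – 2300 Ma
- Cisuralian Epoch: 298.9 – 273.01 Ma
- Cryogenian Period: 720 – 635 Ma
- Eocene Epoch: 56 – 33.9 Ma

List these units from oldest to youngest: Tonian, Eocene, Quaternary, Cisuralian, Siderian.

The oldest of these is Siderian (starts 2500 Ma) and the youngest is Quaternary (ends 0 Ma).
In between, by decreasing start age: Tonian (1000), Cisuralian (298.9), Eocene (56).

Siderian → Tonian → Cisuralian → Eocene → Quaternary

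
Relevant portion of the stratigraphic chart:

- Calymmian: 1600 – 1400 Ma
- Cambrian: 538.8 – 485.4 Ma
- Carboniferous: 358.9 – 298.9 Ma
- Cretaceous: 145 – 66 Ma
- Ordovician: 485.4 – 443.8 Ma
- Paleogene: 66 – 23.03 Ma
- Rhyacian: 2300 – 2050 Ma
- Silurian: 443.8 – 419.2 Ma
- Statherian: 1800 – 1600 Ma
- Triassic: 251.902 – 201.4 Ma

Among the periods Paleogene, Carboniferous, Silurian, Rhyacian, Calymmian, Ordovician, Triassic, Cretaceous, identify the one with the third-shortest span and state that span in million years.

Durations: Paleogene 42.97; Carboniferous 60; Silurian 24.6; Rhyacian 250; Calymmian 200; Ordovician 41.6; Triassic 50.502; Cretaceous 79 Myr.
Sorted shortest-first: Silurian (24.6), Ordovician (41.6), Paleogene (42.97), Triassic (50.502), Carboniferous (60), Cretaceous (79), Calymmian (200), Rhyacian (250).
The third shortest is Paleogene at 42.97 Myr.

Paleogene, 42.97 million years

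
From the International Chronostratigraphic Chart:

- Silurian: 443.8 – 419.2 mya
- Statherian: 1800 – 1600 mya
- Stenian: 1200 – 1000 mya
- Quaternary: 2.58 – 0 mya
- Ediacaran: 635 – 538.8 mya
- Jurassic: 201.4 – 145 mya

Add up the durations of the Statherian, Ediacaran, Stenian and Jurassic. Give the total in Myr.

Duration is start − end for each: (1800 − 1600) + (635 − 538.8) + (1200 − 1000) + (201.4 − 145).
That is 200 + 96.2 + 200 + 56.4, which totals 552.6 million years.

552.6 million years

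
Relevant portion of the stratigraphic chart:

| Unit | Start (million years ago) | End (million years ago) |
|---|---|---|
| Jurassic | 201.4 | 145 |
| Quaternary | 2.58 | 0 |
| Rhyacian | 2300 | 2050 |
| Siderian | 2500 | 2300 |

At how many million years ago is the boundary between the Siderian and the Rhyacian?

The Siderian ends and the Rhyacian begins at 2300 million years ago.

2300 million years ago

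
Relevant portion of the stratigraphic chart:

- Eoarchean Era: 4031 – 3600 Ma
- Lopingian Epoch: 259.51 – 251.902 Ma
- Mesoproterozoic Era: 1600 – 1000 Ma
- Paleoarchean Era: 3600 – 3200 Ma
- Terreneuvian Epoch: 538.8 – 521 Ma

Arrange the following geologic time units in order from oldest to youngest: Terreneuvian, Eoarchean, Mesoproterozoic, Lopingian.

Sorting by start age (descending Ma, since larger Ma = older): Eoarchean start 4031, Mesoproterozoic start 1600, Terreneuvian start 538.8, Lopingian start 259.51.

Eoarchean, Mesoproterozoic, Terreneuvian, Lopingian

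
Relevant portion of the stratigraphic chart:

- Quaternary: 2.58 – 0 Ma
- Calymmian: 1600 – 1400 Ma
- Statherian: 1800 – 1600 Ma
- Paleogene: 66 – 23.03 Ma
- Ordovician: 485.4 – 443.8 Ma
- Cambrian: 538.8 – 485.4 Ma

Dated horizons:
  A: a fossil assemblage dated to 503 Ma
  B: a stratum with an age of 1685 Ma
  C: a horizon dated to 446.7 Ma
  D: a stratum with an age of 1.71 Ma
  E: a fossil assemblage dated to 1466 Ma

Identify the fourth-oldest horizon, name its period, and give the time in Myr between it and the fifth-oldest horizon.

C, in the Ordovician; 444.99 million years to D

Larger Ma means older, so oldest first: B 1685 > E 1466 > A 503 > C 446.7 > D 1.71.
Counting 4 along gives C (446.7 Ma); the excerpt puts that inside the Ordovician, 485.4–443.8 Ma.
Next in line is D (1.71 Ma), and 446.7 − 1.71 = 444.99 Myr.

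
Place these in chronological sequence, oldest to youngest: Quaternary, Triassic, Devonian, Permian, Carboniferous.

Devonian, Carboniferous, Permian, Triassic, Quaternary

Group by era (each group listed oldest first) — Paleozoic: Devonian, Carboniferous, Permian; Mesozoic: Triassic; Cenozoic: Quaternary. The eras run Paleozoic → Mesozoic → Cenozoic. Concatenating the groups in that era order gives oldest to youngest directly.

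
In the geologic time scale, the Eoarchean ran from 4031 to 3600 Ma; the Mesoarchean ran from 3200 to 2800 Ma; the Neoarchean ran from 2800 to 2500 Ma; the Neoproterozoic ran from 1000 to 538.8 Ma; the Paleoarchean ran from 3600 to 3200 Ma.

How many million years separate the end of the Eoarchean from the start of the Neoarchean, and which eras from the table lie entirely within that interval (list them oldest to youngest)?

800 million years; Paleoarchean, Mesoarchean

The Eoarchean closes at 3600 Ma and the Neoarchean opens at 2800 Ma, so the interval is 3600 − 2800 = 800 Myr.
An era fits inside if it starts at or after 3600 Ma and ends at or before 2800 Ma; oldest first that gives Paleoarchean, Mesoarchean.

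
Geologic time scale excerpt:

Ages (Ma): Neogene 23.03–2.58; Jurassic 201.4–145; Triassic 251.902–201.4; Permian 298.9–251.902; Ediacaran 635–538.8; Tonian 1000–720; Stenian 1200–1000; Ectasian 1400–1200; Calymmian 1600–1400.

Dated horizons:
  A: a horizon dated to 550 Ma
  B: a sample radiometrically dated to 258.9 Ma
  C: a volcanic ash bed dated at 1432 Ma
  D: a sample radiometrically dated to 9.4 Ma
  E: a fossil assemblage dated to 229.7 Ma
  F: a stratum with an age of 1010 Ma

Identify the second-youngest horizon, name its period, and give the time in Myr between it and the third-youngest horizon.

E, in the Triassic; 29.2 million years to B

Sorted youngest-first by Ma: D (9.4), E (229.7), B (258.9), A (550), F (1010), C (1432).
The second youngest is E at 229.7 Ma, which lies in 251.902–201.4 Ma: the Triassic.
The third youngest is B at 258.9 Ma; separation = |229.7 − 258.9| = 29.2 Myr.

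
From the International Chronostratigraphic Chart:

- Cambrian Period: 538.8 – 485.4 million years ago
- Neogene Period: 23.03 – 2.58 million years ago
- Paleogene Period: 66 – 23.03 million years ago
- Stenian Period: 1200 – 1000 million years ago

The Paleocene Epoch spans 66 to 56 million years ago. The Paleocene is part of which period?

Paleogene

The Paleocene (66–56 Ma) lies entirely within 66–23.03 Ma, the Paleogene Period.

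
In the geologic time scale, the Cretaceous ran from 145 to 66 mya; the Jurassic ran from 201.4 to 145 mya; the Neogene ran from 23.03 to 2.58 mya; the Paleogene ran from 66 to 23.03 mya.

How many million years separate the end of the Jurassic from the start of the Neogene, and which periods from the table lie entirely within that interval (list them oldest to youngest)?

End of Jurassic = 145 Ma; start of Neogene = 23.03 Ma.
Gap = 145 − 23.03 = 121.97 Myr.
Periods wholly inside 145–23.03 Ma: Cretaceous (145–66), Paleogene (66–23.03).

121.97 million years; Cretaceous, Paleogene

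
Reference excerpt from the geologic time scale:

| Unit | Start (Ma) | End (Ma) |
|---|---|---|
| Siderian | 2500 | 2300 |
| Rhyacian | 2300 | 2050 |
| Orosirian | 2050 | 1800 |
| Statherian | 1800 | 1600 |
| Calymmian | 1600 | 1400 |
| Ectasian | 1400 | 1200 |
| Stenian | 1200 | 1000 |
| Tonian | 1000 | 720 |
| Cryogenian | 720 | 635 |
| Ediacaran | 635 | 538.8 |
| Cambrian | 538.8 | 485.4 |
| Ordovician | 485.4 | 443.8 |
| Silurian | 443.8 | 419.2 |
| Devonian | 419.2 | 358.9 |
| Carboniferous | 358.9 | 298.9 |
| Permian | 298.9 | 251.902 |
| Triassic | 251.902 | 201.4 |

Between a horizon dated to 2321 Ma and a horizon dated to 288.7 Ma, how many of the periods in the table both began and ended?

14

2321 Ma sits inside the Siderian (2500–2300) and 288.7 Ma inside the Permian (298.9–251.902); neither of those is wholly between the two dates.
The listed periods lying completely between them are Rhyacian, Orosirian, Statherian, Calymmian, Ectasian, Stenian, Tonian, Cryogenian, Ediacaran, Cambrian, Ordovician, Silurian, Devonian, Carboniferous — 14 in all.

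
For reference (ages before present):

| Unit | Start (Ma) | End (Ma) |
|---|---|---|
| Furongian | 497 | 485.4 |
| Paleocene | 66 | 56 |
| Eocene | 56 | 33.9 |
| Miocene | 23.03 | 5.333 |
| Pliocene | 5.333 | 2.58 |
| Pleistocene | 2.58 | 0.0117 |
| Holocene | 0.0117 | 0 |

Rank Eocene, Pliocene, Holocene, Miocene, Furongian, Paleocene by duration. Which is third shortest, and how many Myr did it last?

Paleocene, 10 million years

Durations: Eocene 22.1; Pliocene 2.753; Holocene 0.0117; Miocene 17.697; Furongian 11.6; Paleocene 10 Myr.
Sorted shortest-first: Holocene (0.0117), Pliocene (2.753), Paleocene (10), Furongian (11.6), Miocene (17.697), Eocene (22.1).
The third shortest is Paleocene at 10 Myr.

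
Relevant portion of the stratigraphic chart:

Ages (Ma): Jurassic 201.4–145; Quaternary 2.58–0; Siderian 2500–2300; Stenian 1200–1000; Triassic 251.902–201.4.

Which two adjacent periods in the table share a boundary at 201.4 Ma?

Triassic and Jurassic

The Triassic ends at 201.4 Ma and the Jurassic begins at 201.4 Ma, so they share that boundary.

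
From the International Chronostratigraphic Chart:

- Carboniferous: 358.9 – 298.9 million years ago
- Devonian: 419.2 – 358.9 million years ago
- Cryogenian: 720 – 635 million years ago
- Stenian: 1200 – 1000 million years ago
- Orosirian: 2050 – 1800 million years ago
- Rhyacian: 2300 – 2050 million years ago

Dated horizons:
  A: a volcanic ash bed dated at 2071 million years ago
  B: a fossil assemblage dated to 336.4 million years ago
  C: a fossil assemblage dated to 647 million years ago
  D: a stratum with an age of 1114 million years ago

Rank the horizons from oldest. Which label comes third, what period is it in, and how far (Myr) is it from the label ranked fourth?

Sorted oldest-first by Ma: A (2071), D (1114), C (647), B (336.4).
The third oldest is C at 647 Ma, which lies in 720–635 Ma: the Cryogenian.
The fourth oldest is B at 336.4 Ma; separation = |647 − 336.4| = 310.6 Myr.

C, in the Cryogenian; 310.6 million years to B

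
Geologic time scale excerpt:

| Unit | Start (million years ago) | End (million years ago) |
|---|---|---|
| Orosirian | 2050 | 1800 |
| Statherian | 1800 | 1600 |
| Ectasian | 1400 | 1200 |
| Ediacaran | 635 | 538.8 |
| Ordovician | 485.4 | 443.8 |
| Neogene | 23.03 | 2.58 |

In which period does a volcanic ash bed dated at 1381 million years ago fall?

Ectasian

1381 Ma lies between 1400 and 1200 Ma, so it falls in the Ectasian.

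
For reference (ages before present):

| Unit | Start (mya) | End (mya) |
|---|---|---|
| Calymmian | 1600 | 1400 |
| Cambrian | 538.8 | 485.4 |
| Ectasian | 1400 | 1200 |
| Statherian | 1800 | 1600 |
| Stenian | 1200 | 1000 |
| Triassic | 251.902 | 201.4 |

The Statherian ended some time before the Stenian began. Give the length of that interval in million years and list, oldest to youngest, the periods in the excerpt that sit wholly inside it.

End of Statherian = 1600 Ma; start of Stenian = 1200 Ma.
Gap = 1600 − 1200 = 400 Myr.
Periods wholly inside 1600–1200 Ma: Calymmian (1600–1400), Ectasian (1400–1200).

400 million years; Calymmian, Ectasian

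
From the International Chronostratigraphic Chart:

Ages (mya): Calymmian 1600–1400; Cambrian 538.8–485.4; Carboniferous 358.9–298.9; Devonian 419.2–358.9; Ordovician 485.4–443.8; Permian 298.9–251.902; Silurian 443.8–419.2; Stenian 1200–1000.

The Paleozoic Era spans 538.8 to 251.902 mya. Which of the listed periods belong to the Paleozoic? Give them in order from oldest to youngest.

Periods with both bounds inside 538.8–251.902 Ma: Cambrian (538.8–485.4), Ordovician (485.4–443.8), Silurian (443.8–419.2), Devonian (419.2–358.9), Carboniferous (358.9–298.9), Permian (298.9–251.902).

Cambrian, Ordovician, Silurian, Devonian, Carboniferous, Permian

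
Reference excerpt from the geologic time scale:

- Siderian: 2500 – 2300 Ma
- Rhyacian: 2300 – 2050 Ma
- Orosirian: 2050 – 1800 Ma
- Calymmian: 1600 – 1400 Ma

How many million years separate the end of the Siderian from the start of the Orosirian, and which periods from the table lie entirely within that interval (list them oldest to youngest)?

The Siderian closes at 2300 Ma and the Orosirian opens at 2050 Ma, so the interval is 2300 − 2050 = 250 Myr.
A period fits inside if it starts at or after 2300 Ma and ends at or before 2050 Ma; oldest first that gives Rhyacian.

250 million years; Rhyacian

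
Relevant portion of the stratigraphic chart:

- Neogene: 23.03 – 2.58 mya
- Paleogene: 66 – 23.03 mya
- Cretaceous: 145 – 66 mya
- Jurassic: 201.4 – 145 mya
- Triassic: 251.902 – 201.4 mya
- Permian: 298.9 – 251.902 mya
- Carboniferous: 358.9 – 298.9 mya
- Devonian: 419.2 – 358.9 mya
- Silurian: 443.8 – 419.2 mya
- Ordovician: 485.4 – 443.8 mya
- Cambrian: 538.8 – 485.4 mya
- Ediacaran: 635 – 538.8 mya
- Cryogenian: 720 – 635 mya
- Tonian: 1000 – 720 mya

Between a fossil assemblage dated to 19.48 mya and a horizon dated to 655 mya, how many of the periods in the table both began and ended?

11

655 Ma sits inside the Cryogenian (720–635) and 19.48 Ma inside the Neogene (23.03–2.58); neither of those is wholly between the two dates.
The listed periods lying completely between them are Ediacaran, Cambrian, Ordovician, Silurian, Devonian, Carboniferous, Permian, Triassic, Jurassic, Cretaceous, Paleogene — 11 in all.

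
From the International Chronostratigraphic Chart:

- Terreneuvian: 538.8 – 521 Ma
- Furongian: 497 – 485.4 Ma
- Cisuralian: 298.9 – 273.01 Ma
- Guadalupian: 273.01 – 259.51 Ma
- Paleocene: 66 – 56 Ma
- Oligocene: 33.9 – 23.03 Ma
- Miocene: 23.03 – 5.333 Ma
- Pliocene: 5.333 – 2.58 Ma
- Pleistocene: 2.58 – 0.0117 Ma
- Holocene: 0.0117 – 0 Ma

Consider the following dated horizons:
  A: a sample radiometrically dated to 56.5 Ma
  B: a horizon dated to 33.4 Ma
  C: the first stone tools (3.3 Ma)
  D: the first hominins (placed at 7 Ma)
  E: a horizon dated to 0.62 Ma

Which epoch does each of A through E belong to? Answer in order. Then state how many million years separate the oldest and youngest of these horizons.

A — Paleocene; B — Oligocene; C — Pliocene; D — Miocene; E — Pleistocene; span 55.88 million years

A: 56.5 Ma lies in 66–56 Ma, so Paleocene.
B: 33.4 Ma lies in 33.9–23.03 Ma, so Oligocene.
C: 3.3 Ma lies in 5.333–2.58 Ma, so Pliocene.
D: 7 Ma lies in 23.03–5.333 Ma, so Miocene.
E: 0.62 Ma lies in 2.58–0.0117 Ma, so Pleistocene.
Oldest = 56.5 Ma, youngest = 0.62 Ma → span 55.88 Myr.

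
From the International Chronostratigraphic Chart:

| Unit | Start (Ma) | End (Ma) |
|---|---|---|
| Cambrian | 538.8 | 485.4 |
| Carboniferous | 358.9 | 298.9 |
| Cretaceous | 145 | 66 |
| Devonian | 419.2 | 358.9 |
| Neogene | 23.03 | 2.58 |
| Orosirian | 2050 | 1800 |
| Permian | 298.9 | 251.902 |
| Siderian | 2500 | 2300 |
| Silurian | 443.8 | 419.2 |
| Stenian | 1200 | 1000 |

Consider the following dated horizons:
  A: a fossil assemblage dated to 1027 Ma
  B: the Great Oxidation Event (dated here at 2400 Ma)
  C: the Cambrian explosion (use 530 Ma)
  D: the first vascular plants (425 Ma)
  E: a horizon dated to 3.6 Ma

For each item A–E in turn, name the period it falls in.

A — Stenian; B — Siderian; C — Cambrian; D — Silurian; E — Neogene

Match each age against the start–end ranges in the excerpt: A = 1027 Ma → Stenian (1200–1000); B = 2400 Ma → Siderian (2500–2300); C = 530 Ma → Cambrian (538.8–485.4); D = 425 Ma → Silurian (443.8–419.2); E = 3.6 Ma → Neogene (23.03–2.58).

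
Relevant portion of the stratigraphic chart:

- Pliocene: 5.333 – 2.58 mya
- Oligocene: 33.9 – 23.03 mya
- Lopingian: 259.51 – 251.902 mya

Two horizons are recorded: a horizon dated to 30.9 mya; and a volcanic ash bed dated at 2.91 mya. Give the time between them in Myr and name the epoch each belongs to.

27.99 million years apart; the first in the Oligocene, the second in the Pliocene

Elapsed time: 30.9 − 2.91 = 27.99 Myr.
30.9 Ma lies within 33.9–23.03 Ma: Oligocene.
2.91 Ma lies within 5.333–2.58 Ma: Pliocene.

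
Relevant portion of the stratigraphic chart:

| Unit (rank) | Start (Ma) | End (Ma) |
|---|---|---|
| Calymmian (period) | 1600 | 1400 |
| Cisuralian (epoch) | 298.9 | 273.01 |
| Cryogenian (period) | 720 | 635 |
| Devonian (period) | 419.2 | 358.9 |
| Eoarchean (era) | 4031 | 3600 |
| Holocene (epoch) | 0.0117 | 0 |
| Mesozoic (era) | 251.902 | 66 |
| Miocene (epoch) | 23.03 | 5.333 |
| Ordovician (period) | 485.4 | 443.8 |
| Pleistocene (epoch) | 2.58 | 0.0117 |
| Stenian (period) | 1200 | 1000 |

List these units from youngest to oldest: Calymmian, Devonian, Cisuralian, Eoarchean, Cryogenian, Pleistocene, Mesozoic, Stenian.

Pleistocene, then Mesozoic, then Cisuralian, then Devonian, then Cryogenian, then Stenian, then Calymmian, then Eoarchean

Sorting by start age (ascending Ma, since larger Ma = older): Pleistocene start 2.58, Mesozoic start 251.902, Cisuralian start 298.9, Devonian start 419.2, Cryogenian start 720, Stenian start 1200, Calymmian start 1600, Eoarchean start 4031.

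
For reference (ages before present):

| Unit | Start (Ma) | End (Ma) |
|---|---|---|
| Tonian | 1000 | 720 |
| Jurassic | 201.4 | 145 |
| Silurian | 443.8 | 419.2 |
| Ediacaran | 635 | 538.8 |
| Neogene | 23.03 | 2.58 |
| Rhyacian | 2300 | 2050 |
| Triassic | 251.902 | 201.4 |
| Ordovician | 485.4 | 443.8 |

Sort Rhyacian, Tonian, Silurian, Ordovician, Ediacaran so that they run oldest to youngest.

Read off each span (Ma): Rhyacian 2300–2050; Tonian 1000–720; Silurian 443.8–419.2; Ordovician 485.4–443.8; Ediacaran 635–538.8.
Larger Ma is older, so oldest→youngest is Rhyacian, Tonian, Ediacaran, Ordovician, Silurian.

Rhyacian, then Tonian, then Ediacaran, then Ordovician, then Silurian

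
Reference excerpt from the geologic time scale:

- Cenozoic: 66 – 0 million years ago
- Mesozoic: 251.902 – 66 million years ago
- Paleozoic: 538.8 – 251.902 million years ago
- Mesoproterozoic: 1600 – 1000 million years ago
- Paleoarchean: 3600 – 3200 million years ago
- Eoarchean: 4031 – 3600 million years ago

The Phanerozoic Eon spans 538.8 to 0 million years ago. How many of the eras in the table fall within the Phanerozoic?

Eras inside 538.8–0 Ma: Paleozoic, Mesozoic, Cenozoic — 3 in total.

3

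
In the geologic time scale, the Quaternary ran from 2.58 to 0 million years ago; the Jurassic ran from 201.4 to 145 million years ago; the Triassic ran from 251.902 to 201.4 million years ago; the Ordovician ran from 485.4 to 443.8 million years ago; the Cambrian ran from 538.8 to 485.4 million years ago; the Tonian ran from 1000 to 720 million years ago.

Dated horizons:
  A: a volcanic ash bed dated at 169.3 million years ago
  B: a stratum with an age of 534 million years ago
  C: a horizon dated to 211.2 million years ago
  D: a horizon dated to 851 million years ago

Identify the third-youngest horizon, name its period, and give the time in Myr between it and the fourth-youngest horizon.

B, in the Cambrian; 317 million years to D

Sorted youngest-first by Ma: A (169.3), C (211.2), B (534), D (851).
The third youngest is B at 534 Ma, which lies in 538.8–485.4 Ma: the Cambrian.
The fourth youngest is D at 851 Ma; separation = |534 − 851| = 317 Myr.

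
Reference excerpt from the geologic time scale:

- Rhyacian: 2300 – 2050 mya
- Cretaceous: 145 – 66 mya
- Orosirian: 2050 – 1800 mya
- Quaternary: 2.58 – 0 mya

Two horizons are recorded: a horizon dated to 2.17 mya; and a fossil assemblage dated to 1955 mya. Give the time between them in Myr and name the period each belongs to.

1952.83 million years apart; the first in the Quaternary, the second in the Orosirian

Elapsed time: 1955 − 2.17 = 1952.83 Myr.
2.17 Ma lies within 2.58–0 Ma: Quaternary.
1955 Ma lies within 2050–1800 Ma: Orosirian.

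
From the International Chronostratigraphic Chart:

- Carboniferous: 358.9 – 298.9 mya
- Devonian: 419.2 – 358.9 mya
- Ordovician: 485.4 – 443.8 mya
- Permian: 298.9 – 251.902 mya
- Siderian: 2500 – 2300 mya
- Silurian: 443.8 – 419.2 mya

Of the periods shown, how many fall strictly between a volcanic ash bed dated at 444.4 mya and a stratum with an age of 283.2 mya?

The older date is 444.4 Ma and the younger is 283.2 Ma.
Periods with start < 444.4 and end > 283.2 Ma: Silurian (443.8–419.2), Devonian (419.2–358.9), Carboniferous (358.9–298.9).
That is 3 complete periods.

3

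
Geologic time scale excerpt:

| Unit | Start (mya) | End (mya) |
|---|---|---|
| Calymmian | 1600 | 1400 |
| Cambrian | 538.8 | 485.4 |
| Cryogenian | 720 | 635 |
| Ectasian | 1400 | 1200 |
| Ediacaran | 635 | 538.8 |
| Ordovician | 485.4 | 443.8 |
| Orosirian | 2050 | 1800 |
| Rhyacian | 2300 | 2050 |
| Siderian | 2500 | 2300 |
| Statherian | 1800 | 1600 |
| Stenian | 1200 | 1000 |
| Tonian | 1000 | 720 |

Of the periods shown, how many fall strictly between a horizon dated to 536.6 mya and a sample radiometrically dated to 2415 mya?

2415 Ma sits inside the Siderian (2500–2300) and 536.6 Ma inside the Cambrian (538.8–485.4); neither of those is wholly between the two dates.
The listed periods lying completely between them are Rhyacian, Orosirian, Statherian, Calymmian, Ectasian, Stenian, Tonian, Cryogenian, Ediacaran — 9 in all.

9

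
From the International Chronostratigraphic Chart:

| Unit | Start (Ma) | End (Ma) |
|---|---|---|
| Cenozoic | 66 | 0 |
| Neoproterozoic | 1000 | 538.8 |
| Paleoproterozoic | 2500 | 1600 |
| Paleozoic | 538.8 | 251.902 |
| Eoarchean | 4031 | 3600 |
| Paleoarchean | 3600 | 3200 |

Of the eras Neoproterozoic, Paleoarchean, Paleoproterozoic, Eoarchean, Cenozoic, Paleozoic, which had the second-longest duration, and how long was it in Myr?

Neoproterozoic, 461.2 million years

Durations: Neoproterozoic 461.2; Paleoarchean 400; Paleoproterozoic 900; Eoarchean 431; Cenozoic 66; Paleozoic 286.898 Myr.
Sorted longest-first: Paleoproterozoic (900), Neoproterozoic (461.2), Eoarchean (431), Paleoarchean (400), Paleozoic (286.898), Cenozoic (66).
The second longest is Neoproterozoic at 461.2 Myr.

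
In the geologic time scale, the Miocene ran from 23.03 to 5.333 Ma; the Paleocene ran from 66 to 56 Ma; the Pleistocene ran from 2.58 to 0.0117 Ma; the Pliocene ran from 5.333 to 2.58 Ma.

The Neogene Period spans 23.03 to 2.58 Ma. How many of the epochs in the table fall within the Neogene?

2

Epochs inside 23.03–2.58 Ma: Miocene, Pliocene — 2 in total.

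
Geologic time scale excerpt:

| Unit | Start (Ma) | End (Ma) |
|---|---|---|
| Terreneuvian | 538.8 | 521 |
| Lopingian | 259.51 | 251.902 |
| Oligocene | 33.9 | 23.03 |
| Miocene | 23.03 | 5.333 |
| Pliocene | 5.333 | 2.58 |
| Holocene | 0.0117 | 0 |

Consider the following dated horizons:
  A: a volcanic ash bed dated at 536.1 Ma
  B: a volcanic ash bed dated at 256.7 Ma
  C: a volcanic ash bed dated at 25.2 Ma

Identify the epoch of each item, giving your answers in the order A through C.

A: 536.1 Ma lies in 538.8–521 Ma, so Terreneuvian.
B: 256.7 Ma lies in 259.51–251.902 Ma, so Lopingian.
C: 25.2 Ma lies in 33.9–23.03 Ma, so Oligocene.

A — Terreneuvian; B — Lopingian; C — Oligocene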